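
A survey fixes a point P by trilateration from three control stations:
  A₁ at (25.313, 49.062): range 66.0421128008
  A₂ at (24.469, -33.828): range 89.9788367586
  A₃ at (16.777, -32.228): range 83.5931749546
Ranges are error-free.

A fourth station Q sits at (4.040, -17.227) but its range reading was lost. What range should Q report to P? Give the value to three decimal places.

eq1: (x − 25.313)² + (y − 49.062)² = 66.0421128008²
eq2: (x − 24.469)² + (y + 33.828)² = 89.9788367586²
eq3: (x − 16.777)² + (y + 32.228)² = 83.5931749546²
eq3−eq2, eq3−eq1 (x²,y² cancel):
  15.384·x − 3.200·y = -685.418333
  17.072·x + 162.580·y = 4353.974336
det = 15.384·162.580 − -3.200·17.072 = 2555.761120
x = (-685.418333·162.580 − -3.200·4353.974336) / 2555.761120 = -38.150121
y = (15.384·4353.974336 − -685.418333·17.072) / 2555.761120 = 30.786525
|P − Q| = √((-38.150121 − 4.040)² + (30.786525 − -17.227)²) = 63.916389

63.916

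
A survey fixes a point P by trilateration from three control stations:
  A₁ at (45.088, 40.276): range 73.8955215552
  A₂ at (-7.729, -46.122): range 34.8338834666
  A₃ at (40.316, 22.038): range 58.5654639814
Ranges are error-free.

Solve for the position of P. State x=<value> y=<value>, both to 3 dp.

x=-7.843 y=-11.288

eq1: (x − 45.088)² + (y − 40.276)² = 73.8955215552²
eq2: (x + 7.729)² + (y + 46.122)² = 34.8338834666²
eq3: (x − 40.316)² + (y − 22.038)² = 58.5654639814²
eq3−eq1, eq3−eq2 (x²,y² cancel):
  9.544·x + 36.476·y = -486.603915
  -96.090·x − 136.320·y = 2292.437159
det = 9.544·-136.320 − 36.476·-96.090 = 2203.940760
x = (-486.603915·-136.320 − 36.476·2292.437159) / 2203.940760 = -7.842812
y = (9.544·2292.437159 − -486.603915·-96.090) / 2203.940760 = -11.288302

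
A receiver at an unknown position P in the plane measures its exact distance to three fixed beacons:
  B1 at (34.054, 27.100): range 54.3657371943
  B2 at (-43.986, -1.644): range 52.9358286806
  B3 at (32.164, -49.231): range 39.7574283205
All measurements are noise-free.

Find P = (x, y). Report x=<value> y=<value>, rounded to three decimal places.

eq1: (x − 34.054)² + (y − 27.100)² = 54.3657371943²
eq2: (x + 43.986)² + (y + 1.644)² = 52.9358286806²
eq3: (x − 32.164)² + (y + 49.231)² = 39.7574283205²
eq2−eq3, eq2−eq1 (x²,y² cancel):
  152.300·x − 95.174·y = 2742.292176
  156.080·x + 57.488·y = -196.817439
det = 152.300·57.488 − -95.174·156.080 = 23610.180320
x = (2742.292176·57.488 − -95.174·-196.817439) / 23610.180320 = 5.883775
y = (152.300·-196.817439 − 2742.292176·156.080) / 23610.180320 = -19.398084

x=5.884 y=-19.398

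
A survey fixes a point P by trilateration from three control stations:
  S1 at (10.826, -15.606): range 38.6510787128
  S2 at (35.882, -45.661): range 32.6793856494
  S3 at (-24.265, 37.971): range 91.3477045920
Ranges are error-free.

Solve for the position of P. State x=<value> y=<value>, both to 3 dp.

eq1: (x − 10.826)² + (y + 15.606)² = 38.6510787128²
eq2: (x − 35.882)² + (y + 45.661)² = 32.6793856494²
eq3: (x + 24.265)² + (y − 37.971)² = 91.3477045920²
eq3−eq2, eq3−eq1 (x²,y² cancel):
  120.294·x − 167.264·y = 8618.318667
  70.182·x − 107.154·y = 5180.659695
det = 120.294·-107.154 − -167.264·70.182 = -1151.061228
x = (8618.318667·-107.154 − -167.264·5180.659695) / -1151.061228 = 49.475609
y = (120.294·5180.659695 − 8618.318667·70.182) / -1151.061228 = -15.943059

x=49.476 y=-15.943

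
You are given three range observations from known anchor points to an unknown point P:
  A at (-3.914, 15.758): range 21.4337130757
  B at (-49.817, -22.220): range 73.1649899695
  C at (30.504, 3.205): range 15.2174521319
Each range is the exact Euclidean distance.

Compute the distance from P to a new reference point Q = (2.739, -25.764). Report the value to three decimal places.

eq1: (x + 3.914)² + (y − 15.758)² = 21.4337130757²
eq2: (x + 49.817)² + (y + 22.220)² = 73.1649899695²
eq3: (x − 30.504)² + (y − 3.205)² = 15.2174521319²
eq2−eq3, eq2−eq1 (x²,y² cancel):
  160.642·x + 50.850·y = 3086.849060
  91.806·x + 75.956·y = 2181.883772
det = 160.642·75.956 − 50.850·91.806 = 7533.388652
x = (3086.849060·75.956 − 50.850·2181.883772) / 7533.388652 = 16.395798
y = (160.642·2181.883772 − 3086.849060·91.806) / 7533.388652 = 8.908462
|P − Q| = √((16.395798 − 2.739)² + (8.908462 − -25.764)²) = 37.265101

37.265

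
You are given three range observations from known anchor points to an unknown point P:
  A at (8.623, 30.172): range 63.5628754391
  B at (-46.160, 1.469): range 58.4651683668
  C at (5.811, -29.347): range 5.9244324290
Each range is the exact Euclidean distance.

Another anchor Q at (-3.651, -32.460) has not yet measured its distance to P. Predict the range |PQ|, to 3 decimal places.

eq1: (x − 8.623)² + (y − 30.172)² = 63.5628754391²
eq2: (x + 46.160)² + (y − 1.469)² = 58.4651683668²
eq3: (x − 5.811)² + (y + 29.347)² = 5.9244324290²
eq2−eq3, eq2−eq1 (x²,y² cancel):
  103.942·x − 61.632·y = 2145.187582
  109.566·x + 57.406·y = -1770.261070
det = 103.942·57.406 − -61.632·109.566 = 12719.666164
x = (2145.187582·57.406 − -61.632·-1770.261070) / 12719.666164 = 1.103953
y = (103.942·-1770.261070 − 2145.187582·109.566) / 12719.666164 = -32.944583
|P − Q| = √((1.103953 − -3.651)² + (-32.944583 − -32.460)²) = 4.779581

4.780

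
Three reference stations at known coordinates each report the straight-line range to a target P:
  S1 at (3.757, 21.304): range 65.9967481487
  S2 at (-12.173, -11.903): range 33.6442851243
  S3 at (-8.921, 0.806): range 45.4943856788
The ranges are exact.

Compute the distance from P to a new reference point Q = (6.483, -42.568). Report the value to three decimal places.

eq1: (x − 3.757)² + (y − 21.304)² = 65.9967481487²
eq2: (x + 12.173)² + (y + 11.903)² = 33.6442851243²
eq3: (x + 8.921)² + (y − 0.806)² = 45.4943856788²
eq1−eq3, eq1−eq2 (x²,y² cancel):
  -25.356·x − 40.996·y = 1898.090050
  -31.860·x − 66.414·y = 3045.520718
det = -25.356·-66.414 − -40.996·-31.860 = 377.860824
x = (1898.090050·-66.414 − -40.996·3045.520718) / 377.860824 = -3.190554
y = (-25.356·3045.520718 − 1898.090050·-31.860) / 377.860824 = -44.326041
|P − Q| = √((-3.190554 − 6.483)² + (-44.326041 − -42.568)²) = 9.832006

9.832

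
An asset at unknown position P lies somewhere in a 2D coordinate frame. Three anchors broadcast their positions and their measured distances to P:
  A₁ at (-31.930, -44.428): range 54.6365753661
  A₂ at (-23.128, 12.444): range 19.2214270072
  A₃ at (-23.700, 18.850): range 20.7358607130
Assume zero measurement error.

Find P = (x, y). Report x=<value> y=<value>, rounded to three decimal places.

x=-42.083 y=9.257

eq1: (x + 31.930)² + (y + 44.428)² = 54.6365753661²
eq2: (x + 23.128)² + (y − 12.444)² = 19.2214270072²
eq3: (x + 23.700)² + (y − 18.850)² = 20.7358607130²
eq2−eq3, eq2−eq1 (x²,y² cancel):
  -1.144·x + 12.812·y = 166.742317
  -17.604·x − 113.744·y = -312.077548
det = -1.144·-113.744 − 12.812·-17.604 = 355.665584
x = (166.742317·-113.744 − 12.812·-312.077548) / 355.665584 = -42.083354
y = (-1.144·-312.077548 − 166.742317·-17.604) / 355.665584 = 9.256865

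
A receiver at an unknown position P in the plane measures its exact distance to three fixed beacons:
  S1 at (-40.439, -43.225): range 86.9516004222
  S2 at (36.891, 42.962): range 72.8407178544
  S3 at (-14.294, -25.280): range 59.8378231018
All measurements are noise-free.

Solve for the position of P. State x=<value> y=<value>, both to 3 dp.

x=45.403 y=-29.380

eq1: (x + 40.439)² + (y + 43.225)² = 86.9516004222²
eq2: (x − 36.891)² + (y − 42.962)² = 72.8407178544²
eq3: (x + 14.294)² + (y + 25.280)² = 59.8378231018²
eq2−eq1, eq2−eq3 (x²,y² cancel):
  -154.660·x − 172.374·y = -1957.776617
  -102.370·x − 136.484·y = -638.077385
det = -154.660·-136.484 − -172.374·-102.370 = 3462.689060
x = (-1957.776617·-136.484 − -172.374·-638.077385) / 3462.689060 = 45.403220
y = (-154.660·-638.077385 − -1957.776617·-102.370) / 3462.689060 = -29.379636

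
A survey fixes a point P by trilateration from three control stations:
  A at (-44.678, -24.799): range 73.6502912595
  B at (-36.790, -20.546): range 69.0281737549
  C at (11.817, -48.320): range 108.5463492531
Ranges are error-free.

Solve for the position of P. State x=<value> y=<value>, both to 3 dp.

x=-37.295 y=48.480

eq1: (x + 44.678)² + (y + 24.799)² = 73.6502912595²
eq2: (x + 36.790)² + (y + 20.546)² = 69.0281737549²
eq3: (x − 11.817)² + (y + 48.320)² = 108.5463492531²
eq3−eq1, eq3−eq2 (x²,y² cancel):
  -112.990·x + 47.042·y = 6494.594730
  -97.214·x + 55.548·y = 6318.599491
det = -112.990·55.548 − 47.042·-97.214 = -1703.227532
x = (6494.594730·55.548 − 47.042·6318.599491) / -1703.227532 = -37.295188
y = (-112.990·6318.599491 − 6494.594730·-97.214) / -1703.227532 = 48.480325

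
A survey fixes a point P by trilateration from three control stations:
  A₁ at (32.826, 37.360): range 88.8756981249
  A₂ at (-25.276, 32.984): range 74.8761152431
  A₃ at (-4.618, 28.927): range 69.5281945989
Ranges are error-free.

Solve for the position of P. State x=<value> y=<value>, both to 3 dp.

eq1: (x − 32.826)² + (y − 37.360)² = 88.8756981249²
eq2: (x + 25.276)² + (y − 32.984)² = 74.8761152431²
eq3: (x + 4.618)² + (y − 28.927)² = 69.5281945989²
eq2−eq3, eq2−eq1 (x²,y² cancel):
  41.316·x − 8.114·y = -96.460389
  116.204·x + 8.752·y = -1545.961639
det = 41.316·8.752 − -8.114·116.204 = 1304.476888
x = (-96.460389·8.752 − -8.114·-1545.961639) / 1304.476888 = -10.263236
y = (41.316·-1545.961639 − -96.460389·116.204) / 1304.476888 = -40.371637

x=-10.263 y=-40.372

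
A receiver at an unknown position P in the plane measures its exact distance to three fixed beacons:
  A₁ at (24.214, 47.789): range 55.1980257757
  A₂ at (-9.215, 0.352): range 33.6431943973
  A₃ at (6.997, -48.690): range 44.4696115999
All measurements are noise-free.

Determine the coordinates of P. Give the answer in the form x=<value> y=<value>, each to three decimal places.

eq1: (x − 24.214)² + (y − 47.789)² = 55.1980257757²
eq2: (x + 9.215)² + (y − 0.352)² = 33.6431943973²
eq3: (x − 6.997)² + (y + 48.690)² = 44.4696115999²
eq3−eq2, eq3−eq1 (x²,y² cancel):
  -32.424·x + 98.084·y = -1488.952153
  34.434·x + 192.958·y = -618.843486
det = -32.424·192.958 − 98.084·34.434 = -9633.894648
x = (-1488.952153·192.958 − 98.084·-618.843486) / -9633.894648 = 23.521804
y = (-32.424·-618.843486 − -1488.952153·34.434) / -9633.894648 = -7.404685

x=23.522 y=-7.405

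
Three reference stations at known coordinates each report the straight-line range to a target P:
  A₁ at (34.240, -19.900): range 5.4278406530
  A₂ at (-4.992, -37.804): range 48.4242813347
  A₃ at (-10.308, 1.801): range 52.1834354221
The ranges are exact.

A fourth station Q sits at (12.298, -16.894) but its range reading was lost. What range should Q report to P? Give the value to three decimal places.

eq1: (x − 34.240)² + (y + 19.900)² = 5.4278406530²
eq2: (x + 4.992)² + (y + 37.804)² = 48.4242813347²
eq3: (x + 10.308)² + (y − 1.801)² = 52.1834354221²
eq3−eq1, eq3−eq2 (x²,y² cancel):
  89.096·x − 43.402·y = 4152.538613
  10.632·x − 79.210·y = 1722.763925
det = 89.096·-79.210 − -43.402·10.632 = -6595.844096
x = (4152.538613·-79.210 − -43.402·1722.763925) / -6595.844096 = 38.532018
y = (89.096·1722.763925 − 4152.538613·10.632) / -6595.844096 = -16.577345
|P − Q| = √((38.532018 − 12.298)² + (-16.577345 − -16.894)²) = 26.235929

26.236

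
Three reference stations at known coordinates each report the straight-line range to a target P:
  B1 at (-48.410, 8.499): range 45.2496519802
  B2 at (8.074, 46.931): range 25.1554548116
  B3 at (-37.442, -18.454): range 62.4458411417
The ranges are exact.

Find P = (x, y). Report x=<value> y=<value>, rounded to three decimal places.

x=-16.181 y=40.261

eq1: (x + 48.410)² + (y − 8.499)² = 45.2496519802²
eq2: (x − 8.074)² + (y − 46.931)² = 25.1554548116²
eq3: (x + 37.442)² + (y + 18.454)² = 62.4458411417²
eq3−eq2, eq3−eq1 (x²,y² cancel):
  91.032·x + 130.770·y = 3791.940926
  -21.936·x + 53.906·y = 2525.259693
det = 91.032·53.906 − 130.770·-21.936 = 7775.741712
x = (3791.940926·53.906 − 130.770·2525.259693) / 7775.741712 = -16.181073
y = (91.032·2525.259693 − 3791.940926·-21.936) / 7775.741712 = 40.261041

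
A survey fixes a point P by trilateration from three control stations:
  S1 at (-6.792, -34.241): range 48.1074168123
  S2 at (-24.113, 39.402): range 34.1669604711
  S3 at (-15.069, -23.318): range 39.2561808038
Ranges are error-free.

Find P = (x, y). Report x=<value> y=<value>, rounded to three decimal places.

x=-1.718 y=13.598

eq1: (x + 6.792)² + (y + 34.241)² = 48.1074168123²
eq2: (x + 24.113)² + (y − 39.402)² = 34.1669604711²
eq3: (x + 15.069)² + (y + 23.318)² = 39.2561808038²
eq1−eq2, eq1−eq3 (x²,y² cancel):
  -34.642·x + 147.286·y = 2062.319393
  -16.554·x + 21.846·y = 325.502361
det = -34.642·21.846 − 147.286·-16.554 = 1681.383312
x = (2062.319393·21.846 − 147.286·325.502361) / 1681.383312 = -1.717937
y = (-34.642·325.502361 − 2062.319393·-16.554) / 1681.383312 = 13.598079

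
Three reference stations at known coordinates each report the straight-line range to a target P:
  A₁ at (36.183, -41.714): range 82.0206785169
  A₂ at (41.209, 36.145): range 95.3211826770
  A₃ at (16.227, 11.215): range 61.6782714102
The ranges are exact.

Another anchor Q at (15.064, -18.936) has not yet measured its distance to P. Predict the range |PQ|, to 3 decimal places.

55.977

eq1: (x − 36.183)² + (y + 41.714)² = 82.0206785169²
eq2: (x − 41.209)² + (y − 36.145)² = 95.3211826770²
eq3: (x − 16.227)² + (y − 11.215)² = 61.6782714102²
eq3−eq2, eq3−eq1 (x²,y² cancel):
  49.964·x + 49.860·y = -2666.367751
  39.912·x − 105.858·y = -263.007009
det = 49.964·-105.858 − 49.860·39.912 = -7279.101432
x = (-2666.367751·-105.858 − 49.860·-263.007009) / -7279.101432 = -40.577795
y = (49.964·-263.007009 − -2666.367751·39.912) / -7279.101432 = -12.814657
|P − Q| = √((-40.577795 − 15.064)² + (-12.814657 − -18.936)²) = 55.977497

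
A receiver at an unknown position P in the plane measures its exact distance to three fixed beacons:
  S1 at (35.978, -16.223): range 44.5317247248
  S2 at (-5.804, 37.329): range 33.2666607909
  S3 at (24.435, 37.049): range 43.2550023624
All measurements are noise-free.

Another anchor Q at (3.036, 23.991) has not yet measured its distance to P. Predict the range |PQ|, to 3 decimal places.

eq1: (x − 35.978)² + (y + 16.223)² = 44.5317247248²
eq2: (x + 5.804)² + (y − 37.329)² = 33.2666607909²
eq3: (x − 24.435)² + (y − 37.049)² = 43.2550023624²
eq1−eq2, eq1−eq3 (x²,y² cancel):
  -83.564·x + 107.104·y = 745.942231
  -23.086·x + 106.544·y = 524.174691
det = -83.564·106.544 − 107.104·-23.086 = -6430.639872
x = (745.942231·106.544 − 107.104·524.174691) / -6430.639872 = -3.628638
y = (-83.564·524.174691 − 745.942231·-23.086) / -6430.639872 = 4.133541
|P − Q| = √((-3.628638 − 3.036)² + (4.133541 − 23.991)²) = 20.946028

20.946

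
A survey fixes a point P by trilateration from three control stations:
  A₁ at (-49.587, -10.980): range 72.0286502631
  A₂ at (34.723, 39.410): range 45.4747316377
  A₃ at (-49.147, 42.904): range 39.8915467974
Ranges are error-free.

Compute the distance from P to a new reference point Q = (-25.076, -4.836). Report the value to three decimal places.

eq1: (x + 49.587)² + (y + 10.980)² = 72.0286502631²
eq2: (x − 34.723)² + (y − 39.410)² = 45.4747316377²
eq3: (x + 49.147)² + (y − 42.904)² = 39.8915467974²
eq1−eq3, eq1−eq2 (x²,y² cancel):
  0.880·x + 107.768·y = 5273.540809
  168.620·x + 100.780·y = 3299.579101
det = 0.880·100.780 − 107.768·168.620 = -18083.153760
x = (5273.540809·100.780 − 107.768·3299.579101) / -18083.153760 = -9.726091
y = (0.880·3299.579101 − 5273.540809·168.620) / -18083.153760 = 49.013620
|P − Q| = √((-9.726091 − -25.076)² + (49.013620 − -4.836)²) = 55.994654

55.995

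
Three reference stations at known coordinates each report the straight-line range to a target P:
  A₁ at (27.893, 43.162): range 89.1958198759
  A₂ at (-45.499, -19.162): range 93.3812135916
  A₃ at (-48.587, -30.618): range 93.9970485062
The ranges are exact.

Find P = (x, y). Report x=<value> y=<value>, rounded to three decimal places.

eq1: (x − 27.893)² + (y − 43.162)² = 89.1958198759²
eq2: (x + 45.499)² + (y + 19.162)² = 93.3812135916²
eq3: (x + 48.587)² + (y + 30.618)² = 93.9970485062²
eq2−eq3, eq2−eq1 (x²,y² cancel):
  -6.176·x − 22.912·y = 745.423172
  146.784·x + 124.648·y = 967.793217
det = -6.176·124.648 − -22.912·146.784 = 2593.288960
x = (745.423172·124.648 − -22.912·967.793217) / 2593.288960 = 44.379777
y = (-6.176·967.793217 − 745.423172·146.784) / 2593.288960 = -44.496887

x=44.380 y=-44.497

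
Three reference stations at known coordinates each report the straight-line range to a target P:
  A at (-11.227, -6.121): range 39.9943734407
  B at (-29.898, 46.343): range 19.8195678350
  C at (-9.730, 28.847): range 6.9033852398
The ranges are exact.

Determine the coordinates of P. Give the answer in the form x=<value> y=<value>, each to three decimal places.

eq1: (x + 11.227)² + (y + 6.121)² = 39.9943734407²
eq2: (x + 29.898)² + (y − 46.343)² = 19.8195678350²
eq3: (x + 9.730)² + (y − 28.847)² = 6.9033852398²
eq3−eq1, eq3−eq2 (x²,y² cancel):
  -2.994·x − 69.936·y = -2315.203318
  -40.336·x + 34.992·y = 1769.583203
det = -2.994·34.992 − -69.936·-40.336 = -2925.704544
x = (-2315.203318·34.992 − -69.936·1769.583203) / -2925.704544 = -14.609806
y = (-2.994·1769.583203 − -2315.203318·-40.336) / -2925.704544 = 33.730054

x=-14.610 y=33.730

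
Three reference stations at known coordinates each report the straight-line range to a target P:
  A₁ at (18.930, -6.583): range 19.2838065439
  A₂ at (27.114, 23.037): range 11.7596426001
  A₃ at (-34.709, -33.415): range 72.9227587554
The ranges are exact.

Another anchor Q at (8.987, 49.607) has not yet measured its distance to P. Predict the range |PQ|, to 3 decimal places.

39.354

eq1: (x − 18.930)² + (y + 6.583)² = 19.2838065439²
eq2: (x − 27.114)² + (y − 23.037)² = 11.7596426001²
eq3: (x + 34.709)² + (y + 33.415)² = 72.9227587554²
eq1−eq3, eq1−eq2 (x²,y² cancel):
  -107.278·x − 53.664·y = -3026.267433
  16.368·x + 59.240·y = 1097.767577
det = -107.278·59.240 − -53.664·16.368 = -5476.776368
x = (-3026.267433·59.240 − -53.664·1097.767577) / -5476.776368 = 21.977433
y = (-107.278·1097.767577 − -3026.267433·16.368) / -5476.776368 = 12.458490
|P − Q| = √((21.977433 − 8.987)² + (12.458490 − 49.607)²) = 39.354328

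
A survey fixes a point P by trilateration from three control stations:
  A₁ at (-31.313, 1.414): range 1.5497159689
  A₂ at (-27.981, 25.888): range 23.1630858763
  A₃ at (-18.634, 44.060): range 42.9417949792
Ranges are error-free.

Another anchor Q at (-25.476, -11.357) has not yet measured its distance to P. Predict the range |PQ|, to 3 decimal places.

eq1: (x + 31.313)² + (y − 1.414)² = 1.5497159689²
eq2: (x + 27.981)² + (y − 25.888)² = 23.1630858763²
eq3: (x + 18.634)² + (y − 44.060)² = 42.9417949792²
eq2−eq3, eq2−eq1 (x²,y² cancel):
  18.694·x + 36.344·y = -472.084558
  -6.664·x − 48.948·y = 63.505388
det = 18.694·-48.948 − 36.344·-6.664 = -672.837496
x = (-472.084558·-48.948 − 36.344·63.505388) / -672.837496 = -30.913193
y = (18.694·63.505388 − -472.084558·-6.664) / -672.837496 = 2.911255
|P − Q| = √((-30.913193 − -25.476)² + (2.911255 − -11.357)²) = 15.269125

15.269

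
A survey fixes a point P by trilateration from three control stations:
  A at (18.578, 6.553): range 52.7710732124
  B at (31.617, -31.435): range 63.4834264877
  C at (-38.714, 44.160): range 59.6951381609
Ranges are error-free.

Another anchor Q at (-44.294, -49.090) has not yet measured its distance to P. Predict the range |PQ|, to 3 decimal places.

eq1: (x − 18.578)² + (y − 6.553)² = 52.7710732124²
eq2: (x − 31.617)² + (y + 31.435)² = 63.4834264877²
eq3: (x + 38.714)² + (y − 44.160)² = 59.6951381609²
eq3−eq1, eq3−eq2 (x²,y² cancel):
  114.584·x − 75.214·y = -2282.072151
  140.662·x − 151.190·y = -1927.721401
det = 114.584·-151.190 − -75.214·140.662 = -6744.203292
x = (-2282.072151·-151.190 − -75.214·-1927.721401) / -6744.203292 = -29.660264
y = (114.584·-1927.721401 − -2282.072151·140.662) / -6744.203292 = -14.844571
|P − Q| = √((-29.660264 − -44.294)² + (-14.844571 − -49.090)²) = 37.241048

37.241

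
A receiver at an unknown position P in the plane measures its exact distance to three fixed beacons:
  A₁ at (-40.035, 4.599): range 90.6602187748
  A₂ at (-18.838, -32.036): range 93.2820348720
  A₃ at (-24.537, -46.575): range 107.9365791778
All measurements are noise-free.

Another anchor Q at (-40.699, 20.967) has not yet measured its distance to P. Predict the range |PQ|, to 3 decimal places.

eq1: (x + 40.035)² + (y − 4.599)² = 90.6602187748²
eq2: (x + 18.838)² + (y + 32.036)² = 93.2820348720²
eq3: (x + 24.537)² + (y + 46.575)² = 107.9365791778²
eq2−eq1, eq2−eq3 (x²,y² cancel):
  -42.394·x + 73.270·y = 725.039248
  -11.398·x − 29.078·y = -1558.647641
det = -42.394·-29.078 − 73.270·-11.398 = 2067.864192
x = (725.039248·-29.078 − 73.270·-1558.647641) / 2067.864192 = 45.031691
y = (-42.394·-1558.647641 − 725.039248·-11.398) / 2067.864192 = 35.950768
|P − Q| = √((45.031691 − -40.699)² + (35.950768 − 20.967)²) = 87.030252

87.030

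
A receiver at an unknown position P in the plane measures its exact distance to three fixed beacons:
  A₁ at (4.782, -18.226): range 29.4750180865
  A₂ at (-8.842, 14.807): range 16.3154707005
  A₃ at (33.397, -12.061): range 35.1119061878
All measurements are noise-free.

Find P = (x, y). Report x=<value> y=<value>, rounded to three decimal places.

eq1: (x − 4.782)² + (y + 18.226)² = 29.4750180865²
eq2: (x + 8.842)² + (y − 14.807)² = 16.3154707005²
eq3: (x − 33.397)² + (y + 12.061)² = 35.1119061878²
eq3−eq2, eq3−eq1 (x²,y² cancel):
  -84.478·x + 53.736·y = 3.252255
  -57.230·x − 12.330·y = -541.703465
det = -84.478·-12.330 − 53.736·-57.230 = 4116.925020
x = (3.252255·-12.330 − 53.736·-541.703465) / 4116.925020 = 7.060823
y = (-84.478·-541.703465 − 3.252255·-57.230) / 4116.925020 = 11.160794

x=7.061 y=11.161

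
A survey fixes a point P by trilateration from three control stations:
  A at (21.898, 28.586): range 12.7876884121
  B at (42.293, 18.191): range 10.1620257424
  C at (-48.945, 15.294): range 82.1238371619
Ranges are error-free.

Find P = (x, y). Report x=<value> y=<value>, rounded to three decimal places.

x=32.899 y=22.067

eq1: (x − 21.898)² + (y − 28.586)² = 12.7876884121²
eq2: (x − 42.293)² + (y − 18.191)² = 10.1620257424²
eq3: (x + 48.945)² + (y − 15.294)² = 82.1238371619²
eq1−eq2, eq1−eq3 (x²,y² cancel):
  40.790·x − 20.790·y = 883.186738
  -141.686·x − 26.584·y = -5247.961994
det = 40.790·-26.584 − -20.790·-141.686 = -4030.013300
x = (883.186738·-26.584 − -20.790·-5247.961994) / -4030.013300 = 32.899089
y = (40.790·-5247.961994 − 883.186738·-141.686) / -4030.013300 = 22.066720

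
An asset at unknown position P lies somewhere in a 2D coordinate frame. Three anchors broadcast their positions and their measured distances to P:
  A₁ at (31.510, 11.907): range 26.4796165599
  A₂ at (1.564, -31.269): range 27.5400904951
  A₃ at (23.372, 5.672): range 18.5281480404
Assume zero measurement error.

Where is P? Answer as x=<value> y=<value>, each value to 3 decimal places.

x=21.998 y=-12.805

eq1: (x − 31.510)² + (y − 11.907)² = 26.4796165599²
eq2: (x − 1.564)² + (y + 31.269)² = 27.5400904951²
eq3: (x − 23.372)² + (y − 5.672)² = 18.5281480404²
eq2−eq3, eq2−eq1 (x²,y² cancel):
  43.616·x + 73.882·y = 13.389826
  59.892·x + 86.352·y = 211.746783
det = 43.616·86.352 − 73.882·59.892 = -658.611912
x = (13.389826·86.352 − 73.882·211.746783) / -658.611912 = 21.997837
y = (43.616·211.746783 − 13.389826·59.892) / -658.611912 = -12.805120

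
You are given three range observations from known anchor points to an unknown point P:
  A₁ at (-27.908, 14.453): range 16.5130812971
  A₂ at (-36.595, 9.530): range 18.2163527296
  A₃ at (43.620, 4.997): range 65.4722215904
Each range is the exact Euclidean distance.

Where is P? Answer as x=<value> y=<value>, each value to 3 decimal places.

eq1: (x + 27.908)² + (y − 14.453)² = 16.5130812971²
eq2: (x + 36.595)² + (y − 9.530)² = 18.2163527296²
eq3: (x − 43.620)² + (y − 4.997)² = 65.4722215904²
eq2−eq1, eq2−eq3 (x²,y² cancel):
  17.374·x + 9.846·y = -383.115599
  160.430·x − 9.066·y = -3457.116809
det = 17.374·-9.066 − 9.846·160.430 = -1737.106464
x = (-383.115599·-9.066 − 9.846·-3457.116809) / -1737.106464 = -21.594588
y = (17.374·-3457.116809 − -383.115599·160.430) / -1737.106464 = -0.805528

x=-21.595 y=-0.806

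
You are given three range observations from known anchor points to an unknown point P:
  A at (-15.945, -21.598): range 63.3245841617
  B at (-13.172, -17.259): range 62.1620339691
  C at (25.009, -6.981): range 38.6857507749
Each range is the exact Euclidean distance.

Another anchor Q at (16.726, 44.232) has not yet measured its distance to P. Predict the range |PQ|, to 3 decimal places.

89.064

eq1: (x + 15.945)² + (y + 21.598)² = 63.3245841617²
eq2: (x + 13.172)² + (y + 17.259)² = 62.1620339691²
eq3: (x − 25.009)² + (y + 6.981)² = 38.6857507749²
eq2−eq1, eq2−eq3 (x²,y² cancel):
  -5.546·x − 8.678·y = 103.457472
  76.362·x + 20.556·y = 2570.340931
det = -5.546·20.556 − -8.678·76.362 = 548.665860
x = (103.457472·20.556 − -8.678·2570.340931) / 548.665860 = 44.529999
y = (-5.546·2570.340931 − 103.457472·76.362) / 548.665860 = -40.380370
|P − Q| = √((44.529999 − 16.726)² + (-40.380370 − 44.232)²) = 89.063547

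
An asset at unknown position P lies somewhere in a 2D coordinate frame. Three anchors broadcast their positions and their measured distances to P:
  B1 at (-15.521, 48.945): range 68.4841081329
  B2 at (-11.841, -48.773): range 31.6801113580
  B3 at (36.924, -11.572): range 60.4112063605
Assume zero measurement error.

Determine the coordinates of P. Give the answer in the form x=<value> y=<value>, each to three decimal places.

eq1: (x + 15.521)² + (y − 48.945)² = 68.4841081329²
eq2: (x + 11.841)² + (y + 48.773)² = 31.6801113580²
eq3: (x − 36.924)² + (y + 11.572)² = 60.4112063605²
eq3−eq2, eq3−eq1 (x²,y² cancel):
  -97.530·x − 74.402·y = 3667.606248
  -104.890·x + 121.034·y = 98.662293
det = -97.530·121.034 − -74.402·-104.890 = -19608.471800
x = (3667.606248·121.034 − -74.402·98.662293) / -19608.471800 = -23.012794
y = (-97.530·98.662293 − 3667.606248·-104.890) / -19608.471800 = -19.128094

x=-23.013 y=-19.128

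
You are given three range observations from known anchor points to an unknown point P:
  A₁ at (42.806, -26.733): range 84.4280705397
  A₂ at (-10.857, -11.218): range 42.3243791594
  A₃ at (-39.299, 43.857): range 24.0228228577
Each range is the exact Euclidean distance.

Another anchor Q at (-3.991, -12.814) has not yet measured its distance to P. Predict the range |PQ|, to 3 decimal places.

45.742

eq1: (x − 42.806)² + (y + 26.733)² = 84.4280705397²
eq2: (x + 10.857)² + (y + 11.218)² = 42.3243791594²
eq3: (x + 39.299)² + (y − 43.857)² = 24.0228228577²
eq3−eq2, eq3−eq1 (x²,y² cancel):
  56.884·x − 110.150·y = -4438.386930
  164.210·x − 141.180·y = -7471.844002
det = 56.884·-141.180 − -110.150·164.210 = 10056.848380
x = (-4438.386930·-141.180 − -110.150·-7471.844002) / 10056.848380 = -19.530189
y = (56.884·-7471.844002 − -4438.386930·164.210) / 10056.848380 = 30.208186
|P − Q| = √((-19.530189 − -3.991)² + (30.208186 − -12.814)²) = 45.742484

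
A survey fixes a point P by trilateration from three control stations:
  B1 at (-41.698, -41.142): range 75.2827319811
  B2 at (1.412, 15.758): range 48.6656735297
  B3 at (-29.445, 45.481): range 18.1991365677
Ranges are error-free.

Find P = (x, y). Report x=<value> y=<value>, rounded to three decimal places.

x=-43.659 y=34.115

eq1: (x + 41.698)² + (y + 41.142)² = 75.2827319811²
eq2: (x − 1.412)² + (y − 15.758)² = 48.6656735297²
eq3: (x + 29.445)² + (y − 45.481)² = 18.1991365677²
eq2−eq1, eq2−eq3 (x²,y² cancel):
  -86.220·x − 113.800·y = -118.062894
  -61.714·x + 59.446·y = 4722.360286
det = -86.220·59.446 − -113.800·-61.714 = -12148.487320
x = (-118.062894·59.446 − -113.800·4722.360286) / -12148.487320 = -43.658623
y = (-86.220·4722.360286 − -118.062894·-61.714) / -12148.487320 = 34.115197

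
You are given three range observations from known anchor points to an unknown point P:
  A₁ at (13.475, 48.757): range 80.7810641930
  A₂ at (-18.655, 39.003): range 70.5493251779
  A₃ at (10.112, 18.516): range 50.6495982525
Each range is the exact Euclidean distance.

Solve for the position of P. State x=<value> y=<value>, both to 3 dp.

x=-4.239 y=-30.058

eq1: (x − 13.475)² + (y − 48.757)² = 80.7810641930²
eq2: (x + 18.655)² + (y − 39.003)² = 70.5493251779²
eq3: (x − 10.112)² + (y − 18.516)² = 50.6495982525²
eq3−eq1, eq3−eq2 (x²,y² cancel):
  6.726·x + 60.482·y = -1846.472655
  -57.534·x + 40.974·y = -987.677246
det = 6.726·40.974 − 60.482·-57.534 = 3755.362512
x = (-1846.472655·40.974 − 60.482·-987.677246) / 3755.362512 = -4.239451
y = (6.726·-987.677246 − -1846.472655·-57.534) / 3755.362512 = -30.057837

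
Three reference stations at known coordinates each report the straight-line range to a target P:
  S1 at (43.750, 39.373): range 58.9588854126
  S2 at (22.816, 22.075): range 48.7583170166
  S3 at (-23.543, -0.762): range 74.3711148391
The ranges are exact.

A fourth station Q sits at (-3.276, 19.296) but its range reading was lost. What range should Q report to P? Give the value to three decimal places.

64.601

eq1: (x − 43.750)² + (y − 39.373)² = 58.9588854126²
eq2: (x − 22.816)² + (y − 22.075)² = 48.7583170166²
eq3: (x + 23.543)² + (y + 0.762)² = 74.3711148391²
eq3−eq1, eq3−eq2 (x²,y² cancel):
  134.586·x + 80.270·y = 4964.354689
  92.718·x + 45.674·y = 3606.711232
det = 134.586·45.674 − 80.270·92.718 = -1295.392896
x = (4964.354689·45.674 − 80.270·3606.711232) / -1295.392896 = 48.455395
y = (134.586·3606.711232 − 4964.354689·92.718) / -1295.392896 = -19.397821
|P − Q| = √((48.455395 − -3.276)² + (-19.397821 − 19.296)²) = 64.601463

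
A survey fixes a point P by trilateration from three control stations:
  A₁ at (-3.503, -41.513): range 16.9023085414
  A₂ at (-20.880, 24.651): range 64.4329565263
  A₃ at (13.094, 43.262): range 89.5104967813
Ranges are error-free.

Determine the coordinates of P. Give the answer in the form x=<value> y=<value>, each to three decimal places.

eq1: (x + 3.503)² + (y + 41.513)² = 16.9023085414²
eq2: (x + 20.880)² + (y − 24.651)² = 64.4329565263²
eq3: (x − 13.094)² + (y − 43.262)² = 89.5104967813²
eq2−eq3, eq2−eq1 (x²,y² cancel):
  67.948·x + 37.222·y = -2861.115868
  34.754·x − 132.328·y = 4557.871830
det = 67.948·-132.328 − 37.222·34.754 = -10285.036332
x = (-2861.115868·-132.328 − 37.222·4557.871830) / -10285.036332 = -20.316179
y = (67.948·4557.871830 − -2861.115868·34.754) / -10285.036332 = -39.779490

x=-20.316 y=-39.779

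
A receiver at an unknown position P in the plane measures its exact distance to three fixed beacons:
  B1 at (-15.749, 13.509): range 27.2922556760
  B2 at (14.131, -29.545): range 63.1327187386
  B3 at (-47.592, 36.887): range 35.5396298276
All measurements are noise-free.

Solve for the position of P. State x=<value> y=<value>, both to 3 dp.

x=-40.523 y=2.058

eq1: (x + 15.749)² + (y − 13.509)² = 27.2922556760²
eq2: (x − 14.131)² + (y + 29.545)² = 63.1327187386²
eq3: (x + 47.592)² + (y − 36.887)² = 35.5396298276²
eq1−eq2, eq1−eq3 (x²,y² cancel):
  59.760·x − 86.108·y = -2598.804851
  -63.686·x + 46.756·y = 2676.927083
det = 59.760·46.756 − -86.108·-63.686 = -2689.735528
x = (-2598.804851·46.756 − -86.108·2676.927083) / -2689.735528 = -40.522615
y = (59.760·2676.927083 − -2598.804851·-63.686) / -2689.735528 = 2.057572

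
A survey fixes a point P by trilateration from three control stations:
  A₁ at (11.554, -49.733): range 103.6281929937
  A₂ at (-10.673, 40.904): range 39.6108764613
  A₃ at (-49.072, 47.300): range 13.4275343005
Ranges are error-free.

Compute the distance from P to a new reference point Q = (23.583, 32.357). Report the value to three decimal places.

73.256

eq1: (x − 11.554)² + (y + 49.733)² = 103.6281929937²
eq2: (x + 10.673)² + (y − 40.904)² = 39.6108764613²
eq3: (x + 49.072)² + (y − 47.300)² = 13.4275343005²
eq3−eq2, eq3−eq1 (x²,y² cancel):
  76.798·x − 12.792·y = -4247.023896
  121.252·x − 194.066·y = -12596.988685
det = 76.798·-194.066 − -12.792·121.252 = -13352.825084
x = (-4247.023896·-194.066 − -12.792·-12596.988685) / -13352.825084 = -49.657077
y = (76.798·-12596.988685 − -4247.023896·121.252) / -13352.825084 = 33.885219
|P − Q| = √((-49.657077 − 23.583)² + (33.885219 − 32.357)²) = 73.256019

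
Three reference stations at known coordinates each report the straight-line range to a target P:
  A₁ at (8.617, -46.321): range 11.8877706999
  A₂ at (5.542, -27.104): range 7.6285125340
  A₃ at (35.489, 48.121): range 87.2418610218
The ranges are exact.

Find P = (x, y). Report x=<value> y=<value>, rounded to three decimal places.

x=7.446 y=-34.491

eq1: (x − 8.617)² + (y + 46.321)² = 11.8877706999²
eq2: (x − 5.542)² + (y + 27.104)² = 7.6285125340²
eq3: (x − 35.489)² + (y − 48.121)² = 87.2418610218²
eq3−eq1, eq3−eq2 (x²,y² cancel):
  -53.744·x − 188.884·y = 6114.611190
  -59.894·x − 150.450·y = 4743.188929
det = -53.744·-150.450 − -188.884·-59.894 = -3227.233496
x = (6114.611190·-150.450 − -188.884·4743.188929) / -3227.233496 = 7.446240
y = (-53.744·4743.188929 − 6114.611190·-59.894) / -3227.233496 = -34.491021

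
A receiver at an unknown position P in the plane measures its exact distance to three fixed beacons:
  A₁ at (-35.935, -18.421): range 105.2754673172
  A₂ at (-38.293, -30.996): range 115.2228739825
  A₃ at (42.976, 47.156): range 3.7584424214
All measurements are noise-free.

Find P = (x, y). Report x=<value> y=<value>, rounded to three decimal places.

eq1: (x + 35.935)² + (y + 18.421)² = 105.2754673172²
eq2: (x + 38.293)² + (y + 30.996)² = 115.2228739825²
eq3: (x − 42.976)² + (y − 47.156)² = 3.7584424214²
eq2−eq3, eq2−eq1 (x²,y² cancel):
  162.538·x + 156.304·y = 14905.703846
  4.716·x + 25.150·y = 1396.938271
det = 162.538·25.150 − 156.304·4.716 = 3350.701036
x = (14905.703846·25.150 − 156.304·1396.938271) / 3350.701036 = 46.716019
y = (162.538·1396.938271 − 14905.703846·4.716) / 3350.701036 = 46.784315

x=46.716 y=46.784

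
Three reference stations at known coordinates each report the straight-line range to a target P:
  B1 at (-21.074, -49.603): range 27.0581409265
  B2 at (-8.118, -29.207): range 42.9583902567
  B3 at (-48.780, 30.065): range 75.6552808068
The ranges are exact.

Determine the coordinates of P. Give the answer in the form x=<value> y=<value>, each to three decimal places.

x=-47.832 y=-45.584

eq1: (x + 21.074)² + (y + 49.603)² = 27.0581409265²
eq2: (x + 8.118)² + (y + 29.207)² = 42.9583902567²
eq3: (x + 48.780)² + (y − 30.065)² = 75.6552808068²
eq2−eq3, eq2−eq1 (x²,y² cancel):
  -81.324·x + 118.544·y = -1513.856369
  -25.912·x − 40.792·y = 3098.900615
det = -81.324·-40.792 − 118.544·-25.912 = 6389.080736
x = (-1513.856369·-40.792 − 118.544·3098.900615) / 6389.080736 = -47.832053
y = (-81.324·3098.900615 − -1513.856369·-25.912) / 6389.080736 = -45.584342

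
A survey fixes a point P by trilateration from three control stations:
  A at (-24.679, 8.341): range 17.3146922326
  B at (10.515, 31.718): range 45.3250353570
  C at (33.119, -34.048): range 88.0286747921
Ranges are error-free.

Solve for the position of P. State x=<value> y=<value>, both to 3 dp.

eq1: (x + 24.679)² + (y − 8.341)² = 17.3146922326²
eq2: (x − 10.515)² + (y − 31.718)² = 45.3250353570²
eq3: (x − 33.119)² + (y + 34.048)² = 88.0286747921²
eq1−eq2, eq1−eq3 (x²,y² cancel):
  70.388·x + 46.754·y = -1316.588836
  115.596·x − 84.778·y = -5871.739876
det = 70.388·-84.778 − 46.754·115.596 = -11371.929248
x = (-1316.588836·-84.778 − 46.754·-5871.739876) / -11371.929248 = -33.955988
y = (70.388·-5871.739876 − -1316.588836·115.596) / -11371.929248 = 22.960715

x=-33.956 y=22.961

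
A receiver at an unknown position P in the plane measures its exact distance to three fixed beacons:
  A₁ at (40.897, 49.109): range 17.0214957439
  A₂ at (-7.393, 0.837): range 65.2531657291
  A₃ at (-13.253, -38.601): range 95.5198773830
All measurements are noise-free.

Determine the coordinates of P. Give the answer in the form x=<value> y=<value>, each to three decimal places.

x=48.789 y=34.027

eq1: (x − 40.897)² + (y − 49.109)² = 17.0214957439²
eq2: (x + 7.393)² + (y − 0.837)² = 65.2531657291²
eq3: (x + 13.253)² + (y + 38.601)² = 95.5198773830²
eq2−eq3, eq2−eq1 (x²,y² cancel):
  -11.720·x − 78.876·y = -3255.749146
  96.580·x + 96.544·y = 7997.145792
det = -11.720·96.544 − -78.876·96.580 = 6486.348400
x = (-3255.749146·96.544 − -78.876·7997.145792) / 6486.348400 = 48.788595
y = (-11.720·7997.145792 − -3255.749146·96.580) / 6486.348400 = 34.027420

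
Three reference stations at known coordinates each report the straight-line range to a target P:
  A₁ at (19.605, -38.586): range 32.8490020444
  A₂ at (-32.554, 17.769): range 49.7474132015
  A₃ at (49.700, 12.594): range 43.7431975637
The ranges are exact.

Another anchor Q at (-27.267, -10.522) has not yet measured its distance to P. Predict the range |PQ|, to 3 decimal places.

38.020

eq1: (x − 19.605)² + (y + 38.586)² = 32.8490020444²
eq2: (x + 32.554)² + (y − 17.769)² = 49.7474132015²
eq3: (x − 49.700)² + (y − 12.594)² = 43.7431975637²
eq3−eq1, eq3−eq2 (x²,y² cancel):
  -60.190·x − 102.360·y = 78.946983
  -164.508·x + 10.350·y = -1814.536346
det = -60.190·10.350 − -102.360·-164.508 = -17462.005380
x = (78.946983·10.350 − -102.360·-1814.536346) / -17462.005380 = 10.589783
y = (-60.190·-1814.536346 − 78.946983·-164.508) / -17462.005380 = -6.998300
|P − Q| = √((10.589783 − -27.267)² + (-6.998300 − -10.522)²) = 38.020421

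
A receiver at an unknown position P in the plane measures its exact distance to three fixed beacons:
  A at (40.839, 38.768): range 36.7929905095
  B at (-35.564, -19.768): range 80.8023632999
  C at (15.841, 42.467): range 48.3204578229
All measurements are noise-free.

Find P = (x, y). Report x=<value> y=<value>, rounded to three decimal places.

x=42.250 y=2.002

eq1: (x − 40.839)² + (y − 38.768)² = 36.7929905095²
eq2: (x + 35.564)² + (y + 19.768)² = 80.8023632999²
eq3: (x − 15.841)² + (y − 42.467)² = 48.3204578229²
eq2−eq1, eq2−eq3 (x²,y² cancel):
  152.806·x + 117.072·y = 6690.507589
  102.810·x + 124.470·y = 4592.966721
det = 152.806·124.470 − 117.072·102.810 = 6983.590500
x = (6690.507589·124.470 − 117.072·4592.966721) / 6983.590500 = 42.250427
y = (152.806·4592.966721 − 6690.507589·102.810) / 6983.590500 = 2.002092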